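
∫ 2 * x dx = x^2 + C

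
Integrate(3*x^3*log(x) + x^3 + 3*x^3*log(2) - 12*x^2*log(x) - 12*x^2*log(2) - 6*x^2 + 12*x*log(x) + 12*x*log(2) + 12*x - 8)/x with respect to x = (x - 2)^3*log(2*x) + C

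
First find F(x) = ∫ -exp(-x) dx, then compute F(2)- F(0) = -1 + exp(-2)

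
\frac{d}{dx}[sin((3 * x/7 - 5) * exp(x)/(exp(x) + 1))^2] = (3*x + 3*exp(x) - 32)*exp(x)*sin(2*(3*x/7 - 5)*exp(x)/(exp(x) + 1))/(7*exp(2*x) + 14*exp(x) + 7)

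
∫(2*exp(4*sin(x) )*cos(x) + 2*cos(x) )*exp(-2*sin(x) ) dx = 2*sinh(2*sin(x)) + C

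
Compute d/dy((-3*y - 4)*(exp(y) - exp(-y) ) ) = (-3*y*exp(2*y) - 3*y - 7*exp(2*y) - 1)*exp(-y)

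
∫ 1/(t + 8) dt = log(t/2 + 4) + C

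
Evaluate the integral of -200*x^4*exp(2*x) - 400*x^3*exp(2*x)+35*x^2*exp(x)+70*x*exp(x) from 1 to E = -100*exp(4 + 2*E) - 35*E + 100*exp(2) + 35*exp(2 + E)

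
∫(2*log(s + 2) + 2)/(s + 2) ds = (log(s + 2) + 1)^2 + C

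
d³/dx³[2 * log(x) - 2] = 4/x^3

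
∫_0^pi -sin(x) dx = -2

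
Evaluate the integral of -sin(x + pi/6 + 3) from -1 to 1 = cos(pi/6 + 4) - cos(pi/6 + 2)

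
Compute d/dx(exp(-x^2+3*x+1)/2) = -x*exp(-x^2 + 3*x + 1) + 3*exp(-x^2 + 3*x + 1)/2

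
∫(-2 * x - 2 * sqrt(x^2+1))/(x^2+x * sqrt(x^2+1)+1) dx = -2*log(x + sqrt(x^2 + 1)) + C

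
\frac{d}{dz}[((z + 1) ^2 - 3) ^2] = 4*z^3 + 12*z^2 - 8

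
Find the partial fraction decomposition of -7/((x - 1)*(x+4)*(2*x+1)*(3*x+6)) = 8/(27*(2*x + 1)) + 1/(30*(x + 4)) - 7/(54*(x + 2)) - 7/(135*(x - 1))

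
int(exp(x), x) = exp(x) + C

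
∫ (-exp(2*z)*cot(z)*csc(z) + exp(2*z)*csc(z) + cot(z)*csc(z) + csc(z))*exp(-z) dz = 2*sinh(z)*csc(z) + C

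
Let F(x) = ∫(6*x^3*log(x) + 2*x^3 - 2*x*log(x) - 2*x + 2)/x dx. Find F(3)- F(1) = 50*log(3)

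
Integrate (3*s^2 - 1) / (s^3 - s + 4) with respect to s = log(s^3 - s + 4) + C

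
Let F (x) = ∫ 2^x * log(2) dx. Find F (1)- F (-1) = 3/2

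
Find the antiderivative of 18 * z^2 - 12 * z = 6*z^3 - 6*z^2 + C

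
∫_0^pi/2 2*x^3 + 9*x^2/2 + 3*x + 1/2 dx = pi*(1 + pi/2)^3/4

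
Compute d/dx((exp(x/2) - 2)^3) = 3*exp(3*x/2)/2 + 6*exp(x/2) - 6*exp(x)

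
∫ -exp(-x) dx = exp(-x) + C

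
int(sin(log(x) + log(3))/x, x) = -cos(log(3*x)) + C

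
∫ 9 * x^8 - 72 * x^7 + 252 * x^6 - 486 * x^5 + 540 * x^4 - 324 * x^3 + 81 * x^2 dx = x^9 - 9*x^8 + 36*x^7 - 81*x^6 + 108*x^5 - 81*x^4 + 27*x^3 + C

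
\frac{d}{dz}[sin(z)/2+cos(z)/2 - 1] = -sin(z)/2 + cos(z)/2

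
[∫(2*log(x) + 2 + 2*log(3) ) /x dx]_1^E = -(1 + log(3))^2 + (log(3) + 2)^2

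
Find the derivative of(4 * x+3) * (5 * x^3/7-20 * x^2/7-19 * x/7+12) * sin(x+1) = 20*x^4*cos(x + 1)/7 + 80*x^3*sin(x + 1)/7 - 65*x^3*cos(x + 1)/7 - 195*x^2*sin(x + 1)/7 - 136*x^2*cos(x + 1)/7 - 272*x*sin(x + 1)/7 + 279*x*cos(x + 1)/7 + 279*sin(x + 1)/7 + 36*cos(x + 1)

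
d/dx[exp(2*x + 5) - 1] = 2*exp(2*x + 5)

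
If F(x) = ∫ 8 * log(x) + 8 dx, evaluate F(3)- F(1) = 24*log(3)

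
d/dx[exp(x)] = exp(x)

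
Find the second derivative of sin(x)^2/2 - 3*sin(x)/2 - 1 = 3*sin(x)/2 + cos(2*x)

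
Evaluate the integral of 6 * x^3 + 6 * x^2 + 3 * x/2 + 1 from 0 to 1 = 21/4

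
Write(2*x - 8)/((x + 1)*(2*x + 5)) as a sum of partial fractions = 26/(3*(2*x + 5)) - 10/(3*(x + 1))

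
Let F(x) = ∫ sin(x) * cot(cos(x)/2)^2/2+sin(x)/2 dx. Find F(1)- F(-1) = 0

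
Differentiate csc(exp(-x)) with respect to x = exp(-x)*cot(exp(-x))*csc(exp(-x))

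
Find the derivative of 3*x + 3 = 3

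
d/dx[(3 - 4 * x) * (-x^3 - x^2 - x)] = 16*x^3 + 3*x^2 + 2*x - 3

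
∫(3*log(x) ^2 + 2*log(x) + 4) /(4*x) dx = (log(x)^2 + log(x) + 4)*log(x)/4 + C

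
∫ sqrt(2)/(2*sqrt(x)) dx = sqrt(2)*sqrt(x) + C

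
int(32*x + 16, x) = 16*x^2 + 16*x + C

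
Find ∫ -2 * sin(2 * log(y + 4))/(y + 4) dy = cos(2*log(y + 4)) + C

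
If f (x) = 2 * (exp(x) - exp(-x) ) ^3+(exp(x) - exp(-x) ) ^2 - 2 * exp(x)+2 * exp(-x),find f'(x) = (6*exp(6*x) + 2*exp(5*x) - 8*exp(4*x) - 8*exp(2*x) - 2*exp(x) + 6)*exp(-3*x)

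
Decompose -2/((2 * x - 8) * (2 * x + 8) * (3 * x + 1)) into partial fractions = 9/(286*(3*x + 1)) - 1/(176*(x + 4)) - 1/(208*(x - 4))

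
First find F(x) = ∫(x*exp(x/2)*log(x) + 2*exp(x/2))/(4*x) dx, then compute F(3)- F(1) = exp(3/2)*log(3)/2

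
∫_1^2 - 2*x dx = -3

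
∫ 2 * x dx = x^2 + C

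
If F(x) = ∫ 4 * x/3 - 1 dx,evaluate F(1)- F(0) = -1/3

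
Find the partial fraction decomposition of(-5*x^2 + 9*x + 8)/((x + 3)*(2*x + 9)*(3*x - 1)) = 47/(145*(3*x - 1)) - 535/(87*(2*x + 9)) + 32/(15*(x + 3))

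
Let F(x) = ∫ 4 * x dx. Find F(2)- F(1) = 6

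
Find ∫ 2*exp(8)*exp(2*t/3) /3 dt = exp(2*t/3 + 8) + C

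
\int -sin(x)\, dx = cos(x) + C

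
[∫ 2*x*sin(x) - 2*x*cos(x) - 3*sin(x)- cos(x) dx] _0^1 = -1 - sin(1) - cos(1)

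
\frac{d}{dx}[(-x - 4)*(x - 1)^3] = -4*x^3 - 3*x^2 + 18*x - 11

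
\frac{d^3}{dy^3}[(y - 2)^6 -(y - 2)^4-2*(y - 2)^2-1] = 120*y^3 - 720*y^2 + 1416*y - 912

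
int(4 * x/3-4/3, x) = 2*x^2/3 - 4*x/3 + C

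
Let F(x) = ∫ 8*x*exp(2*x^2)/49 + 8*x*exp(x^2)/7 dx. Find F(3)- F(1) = -4*E/7 - 2*exp(2)/49 + 4*exp(9)/7 + 2*exp(18)/49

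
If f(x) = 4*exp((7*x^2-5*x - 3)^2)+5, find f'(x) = 784*x^3*exp(49*x^4 - 70*x^3 - 17*x^2 + 30*x + 9) - 840*x^2*exp(49*x^4 - 70*x^3 - 17*x^2 + 30*x + 9) - 136*x*exp(49*x^4 - 70*x^3 - 17*x^2 + 30*x + 9) + 120*exp(49*x^4 - 70*x^3 - 17*x^2 + 30*x + 9)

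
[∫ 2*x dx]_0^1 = 1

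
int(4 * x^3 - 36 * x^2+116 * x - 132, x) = x^4 - 12*x^3 + 58*x^2 - 132*x + C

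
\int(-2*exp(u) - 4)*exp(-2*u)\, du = 2*(exp(u) + 1)*exp(-2*u) + C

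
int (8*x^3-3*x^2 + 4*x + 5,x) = 2*x^4 - x^3 + 2*x^2 + 5*x + C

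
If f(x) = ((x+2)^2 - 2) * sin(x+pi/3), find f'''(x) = -x^2*cos(x + pi/3) - 6*x*sin(x + pi/3) - 4*x*cos(x + pi/3) - 12*sin(x + pi/3) + 4*cos(x + pi/3)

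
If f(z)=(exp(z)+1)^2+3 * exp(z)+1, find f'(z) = 2*exp(2*z) + 5*exp(z)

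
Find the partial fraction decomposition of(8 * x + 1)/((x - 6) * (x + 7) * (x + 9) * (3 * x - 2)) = -171/(10672*(3*x - 2)) + 71/(870*(x + 9)) - 55/(598*(x + 7)) + 49/(3120*(x - 6))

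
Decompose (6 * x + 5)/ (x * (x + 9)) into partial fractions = 49/(9*(x + 9)) + 5/(9*x)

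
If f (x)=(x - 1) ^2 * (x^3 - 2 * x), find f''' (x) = 60*x^2 - 48*x - 6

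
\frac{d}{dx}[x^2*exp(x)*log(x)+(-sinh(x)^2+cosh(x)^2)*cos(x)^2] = x^2*exp(x)*log(x) + 2*x*exp(x)*log(x) + x*exp(x) - sin(2*x)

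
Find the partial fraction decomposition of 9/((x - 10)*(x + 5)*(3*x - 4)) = -81/(494*(3*x - 4)) + 3/(95*(x + 5)) + 3/(130*(x - 10))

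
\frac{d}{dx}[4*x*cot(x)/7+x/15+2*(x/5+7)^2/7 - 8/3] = -4*x*cot(x)^2/7 - 96*x/175 + 4*cot(x)/7 + 13/15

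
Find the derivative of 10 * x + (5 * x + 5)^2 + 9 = 50*x + 60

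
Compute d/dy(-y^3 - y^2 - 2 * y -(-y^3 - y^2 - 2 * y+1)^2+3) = -6*y^5 - 10*y^4 - 20*y^3 - 9*y^2 - 6*y + 2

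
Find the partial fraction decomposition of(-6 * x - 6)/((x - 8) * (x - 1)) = 12/(7*(x - 1)) - 54/(7*(x - 8))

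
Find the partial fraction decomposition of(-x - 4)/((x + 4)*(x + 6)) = -1/(x + 6)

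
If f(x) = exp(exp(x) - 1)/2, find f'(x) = exp(x + exp(x) - 1)/2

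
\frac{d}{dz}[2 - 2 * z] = -2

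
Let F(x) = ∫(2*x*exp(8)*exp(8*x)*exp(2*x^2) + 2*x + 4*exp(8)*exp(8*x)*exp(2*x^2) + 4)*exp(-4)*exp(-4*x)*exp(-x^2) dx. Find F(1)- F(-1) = -E - exp(-9) + exp(-1) + exp(9)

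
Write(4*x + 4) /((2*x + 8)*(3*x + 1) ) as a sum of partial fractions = 4/(11*(3*x + 1)) + 6/(11*(x + 4))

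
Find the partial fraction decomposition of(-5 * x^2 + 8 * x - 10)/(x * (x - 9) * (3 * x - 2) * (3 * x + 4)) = 133/(372*(3*x + 4)) + 31/(150*(3*x - 2)) - 343/(6975*(x - 9)) - 5/(36*x)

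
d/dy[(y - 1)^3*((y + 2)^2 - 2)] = 5*y^4 + 4*y^3 - 21*y^2 + 10*y + 2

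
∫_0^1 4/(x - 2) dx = -4*log(2)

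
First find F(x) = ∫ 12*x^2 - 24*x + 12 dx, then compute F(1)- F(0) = 4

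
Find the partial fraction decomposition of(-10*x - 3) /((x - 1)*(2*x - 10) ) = 13/(8*(x - 1)) - 53/(8*(x - 5))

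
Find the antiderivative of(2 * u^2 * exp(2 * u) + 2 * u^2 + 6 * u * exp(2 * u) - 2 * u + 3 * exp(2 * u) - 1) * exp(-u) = 2*(2*u^2 + 2*u + 1)*sinh(u) + C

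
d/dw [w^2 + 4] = 2*w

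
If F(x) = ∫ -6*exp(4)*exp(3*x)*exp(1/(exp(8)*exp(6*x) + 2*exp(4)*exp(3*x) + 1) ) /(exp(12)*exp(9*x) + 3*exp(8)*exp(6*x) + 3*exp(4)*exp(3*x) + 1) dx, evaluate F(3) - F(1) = -exp(exp(-14)/(exp(-7) + 1)^2) + exp(exp(-26)/(exp(-13) + 1)^2)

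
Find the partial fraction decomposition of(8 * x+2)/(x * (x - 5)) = 42/(5*(x - 5)) - 2/(5*x)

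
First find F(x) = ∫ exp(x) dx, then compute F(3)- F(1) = -E + exp(3)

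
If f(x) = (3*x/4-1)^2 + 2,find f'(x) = 9*x/8 - 3/2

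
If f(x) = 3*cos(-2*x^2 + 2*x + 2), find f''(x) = -48*x^2*cos(2*(-x^2 + x + 1)) + 48*x*cos(2*(-x^2 + x + 1)) + 12*sin(2*(-x^2 + x + 1)) - 12*cos(2*(-x^2 + x + 1))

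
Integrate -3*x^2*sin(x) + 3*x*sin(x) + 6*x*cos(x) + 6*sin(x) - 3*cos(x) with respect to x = 3*(x^2 - x - 2)*cos(x) + C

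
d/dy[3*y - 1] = 3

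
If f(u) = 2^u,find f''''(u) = 2^u*log(2)^4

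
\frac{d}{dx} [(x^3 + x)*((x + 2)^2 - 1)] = 5*x^4 + 16*x^3 + 12*x^2 + 8*x + 3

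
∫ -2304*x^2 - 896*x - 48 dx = -768*x^3 - 448*x^2 - 48*x + C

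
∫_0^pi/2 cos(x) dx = 1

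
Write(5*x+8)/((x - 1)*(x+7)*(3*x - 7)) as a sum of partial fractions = 177/(112*(3*x - 7)) - 27/(224*(x + 7)) - 13/(32*(x - 1))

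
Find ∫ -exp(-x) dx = exp(-x) + C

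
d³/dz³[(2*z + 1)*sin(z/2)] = -z*cos(z/2)/4 - 3*sin(z/2)/2 - cos(z/2)/8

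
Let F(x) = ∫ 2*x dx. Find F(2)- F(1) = 3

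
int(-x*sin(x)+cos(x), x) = x*cos(x) + C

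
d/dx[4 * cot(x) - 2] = -4/sin(x)^2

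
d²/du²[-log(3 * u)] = u^(-2)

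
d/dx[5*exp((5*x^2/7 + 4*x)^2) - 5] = 500*x^3*exp(25*x^4/49 + 40*x^3/7 + 16*x^2)/49 + 600*x^2*exp(25*x^4/49 + 40*x^3/7 + 16*x^2)/7 + 160*x*exp(25*x^4/49 + 40*x^3/7 + 16*x^2)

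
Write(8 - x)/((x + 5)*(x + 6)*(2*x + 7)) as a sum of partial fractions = 46/(15*(2*x + 7)) + 14/(5*(x + 6)) - 13/(3*(x + 5))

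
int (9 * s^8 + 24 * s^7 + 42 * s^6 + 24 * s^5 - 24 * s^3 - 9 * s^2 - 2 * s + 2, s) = s^9 + 3*s^8 + 6*s^7 + 4*s^6 - 6*s^4 - 3*s^3 - s^2 + 2*s + C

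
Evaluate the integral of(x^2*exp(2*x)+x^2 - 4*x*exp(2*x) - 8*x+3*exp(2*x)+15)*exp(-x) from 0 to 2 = -exp(-2) + exp(2)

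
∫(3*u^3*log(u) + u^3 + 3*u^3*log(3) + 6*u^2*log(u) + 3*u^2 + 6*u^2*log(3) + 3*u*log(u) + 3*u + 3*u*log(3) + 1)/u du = (u + 1)^3*log(3*u) + C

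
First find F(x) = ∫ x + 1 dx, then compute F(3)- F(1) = 6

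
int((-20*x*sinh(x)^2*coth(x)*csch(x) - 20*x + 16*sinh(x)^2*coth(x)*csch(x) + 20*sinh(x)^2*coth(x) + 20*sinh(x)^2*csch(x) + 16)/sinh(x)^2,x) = (20*x - 16)*(coth(x) + csch(x)) + C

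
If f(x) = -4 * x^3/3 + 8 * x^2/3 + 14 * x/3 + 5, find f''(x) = 16/3 - 8*x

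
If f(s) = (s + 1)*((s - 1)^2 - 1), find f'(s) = 3*s^2 - 2*s - 2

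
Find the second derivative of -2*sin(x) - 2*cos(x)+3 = 2*sin(x) + 2*cos(x)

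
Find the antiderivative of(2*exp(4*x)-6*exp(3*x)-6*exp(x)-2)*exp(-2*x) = ((exp(x) - 3)*exp(x) - 1)^2*exp(-2*x) + C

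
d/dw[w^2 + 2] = 2*w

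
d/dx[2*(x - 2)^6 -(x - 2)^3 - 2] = 12*x^5 - 120*x^4 + 480*x^3 - 963*x^2 + 972*x - 396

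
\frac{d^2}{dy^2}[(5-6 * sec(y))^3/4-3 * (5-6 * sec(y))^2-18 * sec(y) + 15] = 9*(-288*sin(y)^2/cos(y) - 89*cos(y)/2 - 24*cos(2*y) - 11*cos(3*y)/2 + 48)/(cos(2*y) + 1)^2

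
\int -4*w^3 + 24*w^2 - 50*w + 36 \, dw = -w^4 + 8*w^3 - 25*w^2 + 36*w + C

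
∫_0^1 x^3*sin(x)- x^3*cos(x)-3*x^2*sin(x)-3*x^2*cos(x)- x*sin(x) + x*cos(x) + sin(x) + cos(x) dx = 0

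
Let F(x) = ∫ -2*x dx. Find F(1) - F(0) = -1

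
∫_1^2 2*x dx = 3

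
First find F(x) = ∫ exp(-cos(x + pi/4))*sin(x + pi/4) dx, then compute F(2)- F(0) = -exp(-sqrt(2)/2) + exp(-cos(pi/4 + 2))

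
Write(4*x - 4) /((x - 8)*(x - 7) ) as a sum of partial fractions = -24/(x - 7) + 28/(x - 8)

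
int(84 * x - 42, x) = 42*x^2 - 42*x + C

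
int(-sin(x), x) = cos(x) + C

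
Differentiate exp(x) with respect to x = exp(x)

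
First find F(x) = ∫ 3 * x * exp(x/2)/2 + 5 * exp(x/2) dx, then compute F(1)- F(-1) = -exp(-1/2) + 7*exp(1/2)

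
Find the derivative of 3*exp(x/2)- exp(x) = 3*exp(x/2)/2 - exp(x)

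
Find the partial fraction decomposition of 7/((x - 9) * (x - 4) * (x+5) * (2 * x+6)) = -1/(72*(x + 5)) + 1/(48*(x + 3)) - 1/(90*(x - 4)) + 1/(240*(x - 9))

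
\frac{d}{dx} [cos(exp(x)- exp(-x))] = -(exp(2*x) + 1)*exp(-x)*sin(exp(x) - exp(-x))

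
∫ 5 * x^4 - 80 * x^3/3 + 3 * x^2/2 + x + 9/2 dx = x^5 - 20*x^4/3 + x^3/2 + x^2/2 + 9*x/2 + C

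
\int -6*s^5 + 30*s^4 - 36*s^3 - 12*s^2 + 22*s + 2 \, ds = -s^6 + 6*s^5 - 9*s^4 - 4*s^3 + 11*s^2 + 2*s + C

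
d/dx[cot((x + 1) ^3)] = -3*(x + 1)^2/sin(x^3 + 3*x^2 + 3*x + 1)^2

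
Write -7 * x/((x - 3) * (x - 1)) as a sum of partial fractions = 7/(2*(x - 1)) - 21/(2*(x - 3))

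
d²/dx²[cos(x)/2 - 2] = -cos(x)/2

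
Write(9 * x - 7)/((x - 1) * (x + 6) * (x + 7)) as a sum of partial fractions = -35/(4*(x + 7)) + 61/(7*(x + 6)) + 1/(28*(x - 1))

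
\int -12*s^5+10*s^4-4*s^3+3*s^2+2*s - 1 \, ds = -2*s^6 + 2*s^5 - s^4 + s^3 + s^2 - s + C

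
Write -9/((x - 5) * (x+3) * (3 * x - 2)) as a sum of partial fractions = 81/(143*(3*x - 2)) - 9/(88*(x + 3)) - 9/(104*(x - 5))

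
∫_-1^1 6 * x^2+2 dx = 8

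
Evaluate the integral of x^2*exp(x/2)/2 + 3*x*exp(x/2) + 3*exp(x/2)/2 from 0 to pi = 1 + (-2 + (1 + pi)^2)*exp(pi/2)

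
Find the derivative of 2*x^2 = 4*x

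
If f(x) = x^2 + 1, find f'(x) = 2*x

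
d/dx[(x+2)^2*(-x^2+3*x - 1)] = -4*x^3 - 3*x^2 + 14*x + 8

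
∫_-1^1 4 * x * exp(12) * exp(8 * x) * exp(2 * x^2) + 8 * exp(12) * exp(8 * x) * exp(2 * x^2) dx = -exp(6) + exp(22)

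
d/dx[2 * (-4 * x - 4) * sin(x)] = -8*x*cos(x) - 8*sin(x) - 8*cos(x)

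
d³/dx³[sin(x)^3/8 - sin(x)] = 29*cos(x)/32 + 27*cos(3*x)/32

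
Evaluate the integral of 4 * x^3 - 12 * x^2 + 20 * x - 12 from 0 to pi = -9 + (2 + (-1 + pi)^2)^2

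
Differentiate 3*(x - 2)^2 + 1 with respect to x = 6*x - 12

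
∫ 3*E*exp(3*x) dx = exp(3*x + 1) + C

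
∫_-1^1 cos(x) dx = 2*sin(1)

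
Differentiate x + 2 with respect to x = 1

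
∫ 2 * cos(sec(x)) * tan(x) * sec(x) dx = 2*sin(sec(x)) + C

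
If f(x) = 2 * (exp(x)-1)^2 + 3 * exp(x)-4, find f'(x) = 4*exp(2*x) - exp(x)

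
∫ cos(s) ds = sin(s) + C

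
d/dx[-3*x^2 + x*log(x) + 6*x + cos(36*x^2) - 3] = -72*x*sin(36*x^2) - 6*x + log(x) + 7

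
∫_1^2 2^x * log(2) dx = 2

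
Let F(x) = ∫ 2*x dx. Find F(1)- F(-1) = 0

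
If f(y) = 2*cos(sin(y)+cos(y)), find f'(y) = -2*sqrt(2)*sin(sqrt(2)*sin(y + pi/4))*cos(y + pi/4)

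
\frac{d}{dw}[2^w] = 2^w*log(2)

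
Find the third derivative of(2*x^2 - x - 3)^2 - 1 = 96*x - 24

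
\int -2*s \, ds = -s^2 + C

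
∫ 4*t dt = 2*t^2 + C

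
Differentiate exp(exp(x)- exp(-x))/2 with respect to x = (exp(exp(x) - exp(-x)) + exp(2*x + exp(x) - exp(-x)))*exp(-x)/2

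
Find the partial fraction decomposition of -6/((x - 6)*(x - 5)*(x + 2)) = -3/(28*(x + 2)) + 6/(7*(x - 5)) - 3/(4*(x - 6))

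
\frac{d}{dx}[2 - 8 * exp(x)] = -8*exp(x)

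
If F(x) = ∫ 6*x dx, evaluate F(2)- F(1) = 9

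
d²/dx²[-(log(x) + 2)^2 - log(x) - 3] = (2*log(x) + 3)/x^2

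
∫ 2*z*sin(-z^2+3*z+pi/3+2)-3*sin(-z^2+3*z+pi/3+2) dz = sin(z^2 - 3*z - 2 + pi/6) + C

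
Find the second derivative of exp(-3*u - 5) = 9*exp(-3*u - 5)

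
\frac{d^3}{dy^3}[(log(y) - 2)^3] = (6*log(y)^2 - 42*log(y) + 66)/y^3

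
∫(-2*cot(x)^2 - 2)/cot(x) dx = 2*log(cot(x)) + C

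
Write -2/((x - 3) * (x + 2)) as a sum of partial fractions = 2/(5*(x + 2)) - 2/(5*(x - 3))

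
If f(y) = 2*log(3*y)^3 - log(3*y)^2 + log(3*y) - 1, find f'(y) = (6*log(y)^2 - 2*log(y) + 12*log(3)*log(y) - 2*log(3) + 1 + 6*log(3)^2)/y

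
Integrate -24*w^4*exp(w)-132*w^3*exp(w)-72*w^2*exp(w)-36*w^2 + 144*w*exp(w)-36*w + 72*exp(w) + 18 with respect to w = -6*(2*w*exp(w) + 1)*(2*w^3 + 3*w^2 - 3*w - 6) + C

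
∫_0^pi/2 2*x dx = pi^2/4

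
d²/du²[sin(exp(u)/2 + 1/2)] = (-exp(u)*sin(exp(u)/2 + 1/2) + 2*cos(exp(u)/2 + 1/2))*exp(u)/4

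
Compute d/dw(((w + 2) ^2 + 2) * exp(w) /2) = w^2*exp(w)/2 + 3*w*exp(w) + 5*exp(w)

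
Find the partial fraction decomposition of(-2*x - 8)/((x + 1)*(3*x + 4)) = 16/(3*x + 4) - 6/(x + 1)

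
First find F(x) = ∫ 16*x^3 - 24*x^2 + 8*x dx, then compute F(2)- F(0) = 16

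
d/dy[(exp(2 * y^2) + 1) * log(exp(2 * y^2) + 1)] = 4*y*exp(2*y^2)*log(exp(2*y^2) + 1) + 4*y*exp(2*y^2)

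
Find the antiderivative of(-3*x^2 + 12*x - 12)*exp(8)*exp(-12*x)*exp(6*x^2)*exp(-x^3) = exp(-(x - 2)^3) + C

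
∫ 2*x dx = x^2 + C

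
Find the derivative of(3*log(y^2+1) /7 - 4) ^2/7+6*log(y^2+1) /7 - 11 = (36*y*log(y^2 + 1) + 252*y)/(343*y^2 + 343)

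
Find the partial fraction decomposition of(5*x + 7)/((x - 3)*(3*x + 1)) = -8/(5*(3*x + 1)) + 11/(5*(x - 3))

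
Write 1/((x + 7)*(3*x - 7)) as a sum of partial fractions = 3/(28*(3*x - 7)) - 1/(28*(x + 7))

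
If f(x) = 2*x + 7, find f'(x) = 2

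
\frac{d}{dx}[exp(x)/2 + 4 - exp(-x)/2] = (exp(2*x) + 1)*exp(-x)/2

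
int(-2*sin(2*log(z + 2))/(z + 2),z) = cos(2*log(z + 2)) + C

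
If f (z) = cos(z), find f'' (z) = -cos(z)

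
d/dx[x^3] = 3*x^2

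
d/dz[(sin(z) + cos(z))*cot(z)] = -sqrt(2)*sin(z + pi/4) - cos(z)/sin(z)^2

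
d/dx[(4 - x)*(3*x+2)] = 10 - 6*x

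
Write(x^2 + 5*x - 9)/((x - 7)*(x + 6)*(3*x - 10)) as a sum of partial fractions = -169/(308*(3*x - 10)) - 3/(364*(x + 6)) + 75/(143*(x - 7))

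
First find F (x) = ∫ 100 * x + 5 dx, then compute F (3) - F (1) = 410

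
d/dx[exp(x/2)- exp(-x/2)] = (exp(x) + 1)*exp(-x/2)/2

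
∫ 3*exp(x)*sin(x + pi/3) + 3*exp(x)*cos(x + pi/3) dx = 3*exp(x)*sin(x + pi/3) + C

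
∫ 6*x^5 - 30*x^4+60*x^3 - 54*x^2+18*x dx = x^6 - 6*x^5 + 15*x^4 - 18*x^3 + 9*x^2 + C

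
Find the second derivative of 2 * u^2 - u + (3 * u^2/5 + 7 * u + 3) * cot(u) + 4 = 6*u^2*cot(u)^3/5 + 6*u^2*cot(u)/5 + 14*u*cot(u)^3 - 12*u*cot(u)^2/5 + 14*u*cot(u) - 12*u/5 + 6*cot(u)^3 - 14*cot(u)^2 + 36*cot(u)/5 - 10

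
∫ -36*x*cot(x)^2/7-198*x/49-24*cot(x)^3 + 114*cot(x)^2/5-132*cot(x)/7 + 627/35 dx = 9*x/35 + 3*(3*x + 14*cot(x) - 14)^2/49 + 6*cot(x)/5 + C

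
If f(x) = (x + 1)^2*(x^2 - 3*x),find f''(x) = 12*x^2 - 6*x - 10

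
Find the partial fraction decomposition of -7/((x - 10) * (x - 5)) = 7/(5*(x - 5)) - 7/(5*(x - 10))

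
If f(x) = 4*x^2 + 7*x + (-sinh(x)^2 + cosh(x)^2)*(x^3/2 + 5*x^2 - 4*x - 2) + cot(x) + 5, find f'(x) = 3*x^2/2 + 18*x - cot(x)^2 + 2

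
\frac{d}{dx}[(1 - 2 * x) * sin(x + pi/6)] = -2*x*cos(x + pi/6) - 2*sin(x + pi/6) + cos(x + pi/6)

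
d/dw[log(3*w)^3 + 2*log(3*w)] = (3*log(w)^2 + 6*log(3)*log(w) + 2 + 3*log(3)^2)/w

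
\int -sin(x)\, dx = cos(x) + C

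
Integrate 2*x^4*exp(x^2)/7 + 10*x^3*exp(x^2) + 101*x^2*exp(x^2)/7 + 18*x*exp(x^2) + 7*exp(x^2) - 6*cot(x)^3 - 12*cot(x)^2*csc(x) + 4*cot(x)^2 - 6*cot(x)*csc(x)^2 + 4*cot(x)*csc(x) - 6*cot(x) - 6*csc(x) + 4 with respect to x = 3*(cot(x) + csc(x))^2 + (x^3 + 35*x^2 + 49*x + 28)*exp(x^2)/7 - 4*cot(x) - 4*csc(x) + C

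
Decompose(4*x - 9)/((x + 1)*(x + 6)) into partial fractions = 33/(5*(x + 6)) - 13/(5*(x + 1))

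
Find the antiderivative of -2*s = -s^2 + C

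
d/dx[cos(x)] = -sin(x)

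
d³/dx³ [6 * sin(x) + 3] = -6*cos(x)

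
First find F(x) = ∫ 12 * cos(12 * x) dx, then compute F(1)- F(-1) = 2*sin(12)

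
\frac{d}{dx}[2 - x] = -1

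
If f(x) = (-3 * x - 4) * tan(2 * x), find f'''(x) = -144*x*tan(2*x)^4 - 192*x*tan(2*x)^2 - 48*x - 192*tan(2*x)^4 - 72*tan(2*x)^3 - 256*tan(2*x)^2 - 72*tan(2*x) - 64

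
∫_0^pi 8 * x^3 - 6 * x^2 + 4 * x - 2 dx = (-2 + 2*pi)*(pi + pi^3)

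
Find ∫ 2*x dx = x^2 + C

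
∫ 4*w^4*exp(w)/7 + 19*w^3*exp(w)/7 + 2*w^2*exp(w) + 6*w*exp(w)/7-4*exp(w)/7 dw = w*(4*w^3 + 3*w^2 + 5*w - 4)*exp(w)/7 + C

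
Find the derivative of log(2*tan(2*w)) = 4/sin(4*w)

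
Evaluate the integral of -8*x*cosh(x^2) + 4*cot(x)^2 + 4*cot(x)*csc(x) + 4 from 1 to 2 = -4*sinh(4) - 4/sin(2) - 4/tan(2) + 4/tan(1) + 4*sinh(1) + 4/sin(1)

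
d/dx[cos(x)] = -sin(x)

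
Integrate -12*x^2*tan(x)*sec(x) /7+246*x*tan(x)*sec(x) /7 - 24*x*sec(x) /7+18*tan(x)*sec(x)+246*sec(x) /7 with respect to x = -6*(x - 21)*(2*x + 1)*sec(x)/7 + C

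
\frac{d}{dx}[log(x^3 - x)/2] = (3*x^2 - 1)/(2*x^3 - 2*x)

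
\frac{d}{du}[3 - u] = -1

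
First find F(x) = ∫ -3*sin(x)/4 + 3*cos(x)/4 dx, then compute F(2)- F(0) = -3/4 + 3*cos(2)/4 + 3*sin(2)/4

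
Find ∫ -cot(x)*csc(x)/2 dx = csc(x)/2 + C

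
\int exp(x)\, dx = exp(x) + C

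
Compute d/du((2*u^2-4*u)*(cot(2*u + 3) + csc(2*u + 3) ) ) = -4*u^2*cot(2*u + 3)^2 - 4*u^2*cot(2*u + 3)*csc(2*u + 3) - 4*u^2 + 8*u*cot(2*u + 3)^2 + 8*u*cot(2*u + 3)*csc(2*u + 3) + 4*u*cot(2*u + 3) + 4*u*csc(2*u + 3) + 8*u - 4*cot(2*u + 3) - 4*csc(2*u + 3)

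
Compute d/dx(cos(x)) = -sin(x)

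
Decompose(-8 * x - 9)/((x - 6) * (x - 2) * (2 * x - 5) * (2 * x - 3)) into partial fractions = 14/(3*(2*x - 3)) + 58/(7*(2*x - 5)) - 25/(4*(x - 2)) - 19/(84*(x - 6))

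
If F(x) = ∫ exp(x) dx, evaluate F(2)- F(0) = -1 + exp(2)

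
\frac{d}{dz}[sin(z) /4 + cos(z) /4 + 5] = -sin(z)/4 + cos(z)/4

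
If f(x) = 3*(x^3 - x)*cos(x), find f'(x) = -3*x^3*sin(x) + 9*x^2*cos(x) + 3*x*sin(x) - 3*cos(x)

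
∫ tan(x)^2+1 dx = tan(x) + C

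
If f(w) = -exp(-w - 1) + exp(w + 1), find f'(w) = (exp(2*w + 2) + 1)*exp(-w - 1)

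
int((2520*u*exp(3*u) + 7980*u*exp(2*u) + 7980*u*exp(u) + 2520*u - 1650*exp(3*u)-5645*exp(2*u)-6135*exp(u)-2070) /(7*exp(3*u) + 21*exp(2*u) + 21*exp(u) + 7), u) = ((30*u - 11)*(exp(u) + 1)^2 + 35*((6*u - 5)*(exp(u) + 1) + exp(u))^2 + 5*(exp(u) + 1)*exp(u))/(7*(exp(u) + 1)^2) + C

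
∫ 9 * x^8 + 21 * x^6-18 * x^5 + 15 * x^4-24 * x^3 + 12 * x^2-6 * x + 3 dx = x^9 + 3*x^7 - 3*x^6 + 3*x^5 - 6*x^4 + 4*x^3 - 3*x^2 + 3*x + C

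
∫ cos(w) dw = sin(w) + C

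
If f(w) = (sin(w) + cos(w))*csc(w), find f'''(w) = -2 - 8/tan(w)^2 - 6/tan(w)^4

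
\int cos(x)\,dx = sin(x) + C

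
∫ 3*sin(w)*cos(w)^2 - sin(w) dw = sin(w)^2*cos(w) + C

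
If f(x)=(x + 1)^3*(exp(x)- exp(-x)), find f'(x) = (x^3*exp(2*x) + x^3 + 6*x^2*exp(2*x) + 9*x*exp(2*x) - 3*x + 4*exp(2*x) - 2)*exp(-x)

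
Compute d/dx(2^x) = 2^x*log(2)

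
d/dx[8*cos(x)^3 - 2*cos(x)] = 24*sin(x)^3 - 22*sin(x)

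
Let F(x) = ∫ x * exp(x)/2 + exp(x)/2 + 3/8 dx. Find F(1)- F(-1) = exp(-1)/2 + 3/4 + E/2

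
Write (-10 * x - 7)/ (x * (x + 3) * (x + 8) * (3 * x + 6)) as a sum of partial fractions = -73/(720*(x + 8)) + 23/(45*(x + 3)) - 13/(36*(x + 2)) - 7/(144*x)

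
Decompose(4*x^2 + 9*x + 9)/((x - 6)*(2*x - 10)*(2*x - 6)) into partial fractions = 3/(x - 3) - 77/(4*(x - 5)) + 69/(4*(x - 6))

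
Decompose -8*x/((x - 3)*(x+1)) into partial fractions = -2/(x + 1) - 6/(x - 3)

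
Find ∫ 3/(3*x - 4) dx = log(4 - 3*x) + C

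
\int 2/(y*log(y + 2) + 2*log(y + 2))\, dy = 2*log(log(y + 2)) + C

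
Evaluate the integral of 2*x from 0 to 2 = 4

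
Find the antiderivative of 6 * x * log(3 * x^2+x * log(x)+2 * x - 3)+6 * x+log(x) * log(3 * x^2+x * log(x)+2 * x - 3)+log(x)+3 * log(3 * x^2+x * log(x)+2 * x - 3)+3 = (3*x^2 + x*log(x) + 2*x - 3)*log(3*x^2 + x*log(x) + 2*x - 3) + C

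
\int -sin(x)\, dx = cos(x) + C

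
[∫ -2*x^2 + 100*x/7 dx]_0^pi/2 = -pi^3/12 + 25*pi^2/14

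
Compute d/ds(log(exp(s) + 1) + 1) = exp(s)/(exp(s) + 1)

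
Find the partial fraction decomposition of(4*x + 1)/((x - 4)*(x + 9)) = 35/(13*(x + 9)) + 17/(13*(x - 4))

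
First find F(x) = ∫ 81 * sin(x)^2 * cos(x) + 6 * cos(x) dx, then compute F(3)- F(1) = -105*sin(1)/4 - 27*sin(9)/4 + 33*sin(3)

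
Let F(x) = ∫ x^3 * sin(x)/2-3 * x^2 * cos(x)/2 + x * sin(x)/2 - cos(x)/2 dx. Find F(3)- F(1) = cos(1) - 15*cos(3)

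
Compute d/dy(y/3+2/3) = 1/3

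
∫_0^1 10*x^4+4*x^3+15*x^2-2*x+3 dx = 10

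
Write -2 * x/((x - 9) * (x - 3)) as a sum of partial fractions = 1/(x - 3) - 3/(x - 9)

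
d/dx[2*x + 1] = 2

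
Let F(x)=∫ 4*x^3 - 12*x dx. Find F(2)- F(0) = -8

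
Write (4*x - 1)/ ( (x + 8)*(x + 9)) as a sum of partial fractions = 37/(x + 9) - 33/(x + 8)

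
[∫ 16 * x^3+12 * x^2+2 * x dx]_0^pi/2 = (pi/2 + pi^2/2)^2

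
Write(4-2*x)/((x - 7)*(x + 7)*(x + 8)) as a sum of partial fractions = 4/(3*(x + 8)) - 9/(7*(x + 7)) - 1/(21*(x - 7))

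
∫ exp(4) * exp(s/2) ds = 2*exp(s/2 + 4) + C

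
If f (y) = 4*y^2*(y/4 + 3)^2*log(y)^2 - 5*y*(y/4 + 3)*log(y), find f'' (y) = (12*y^3*log(y)^2 + 14*y^3*log(y) + 2*y^3 + 144*y^2*log(y)^2 + 240*y^2*log(y) + 48*y^2 + 288*y*log(y)^2 + 854*y*log(y) + 273*y - 60)/(4*y)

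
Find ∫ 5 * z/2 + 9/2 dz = 5*z^2/4 + 9*z/2 + C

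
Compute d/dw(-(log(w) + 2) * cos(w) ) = (w*log(w)*sin(w) + 2*w*sin(w) - cos(w))/w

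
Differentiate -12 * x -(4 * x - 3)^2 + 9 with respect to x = 12 - 32*x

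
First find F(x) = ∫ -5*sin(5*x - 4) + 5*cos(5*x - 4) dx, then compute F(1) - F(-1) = sin(9) + cos(1) + sin(1) - cos(9)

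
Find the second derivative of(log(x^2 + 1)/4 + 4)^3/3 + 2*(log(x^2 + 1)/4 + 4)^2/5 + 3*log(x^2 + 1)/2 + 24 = (-5*x^2*log(x^2 + 1)^2 - 156*x^2*log(x^2 + 1) - 1664*x^2 + 5*log(x^2 + 1)^2 + 176*log(x^2 + 1) + 2016)/(160*x^4 + 320*x^2 + 160)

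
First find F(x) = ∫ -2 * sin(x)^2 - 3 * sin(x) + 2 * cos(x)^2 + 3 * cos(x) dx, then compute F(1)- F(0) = -3 + sin(2) + 3*sqrt(2)*sin(pi/4 + 1)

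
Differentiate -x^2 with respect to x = -2*x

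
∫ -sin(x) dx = cos(x) + C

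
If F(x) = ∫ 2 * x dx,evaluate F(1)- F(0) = 1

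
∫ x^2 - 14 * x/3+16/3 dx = x^3/3 - 7*x^2/3 + 16*x/3 + C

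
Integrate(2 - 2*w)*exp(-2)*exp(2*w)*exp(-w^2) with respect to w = exp(-(w - 1)^2 - 1) + C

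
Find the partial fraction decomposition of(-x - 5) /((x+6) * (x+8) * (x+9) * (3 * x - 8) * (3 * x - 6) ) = -207/(58240*(3*x - 8)) + 4/(3465*(x + 9)) - 1/(640*(x + 8)) + 1/(3744*(x + 6)) + 7/(5280*(x - 2))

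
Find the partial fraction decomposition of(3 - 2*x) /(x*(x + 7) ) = -17/(7*(x + 7)) + 3/(7*x)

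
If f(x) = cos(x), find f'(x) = -sin(x)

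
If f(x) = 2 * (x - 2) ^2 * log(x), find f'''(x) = (4*x^2 + 8*x + 16)/x^3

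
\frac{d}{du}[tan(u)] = cos(u)^(-2)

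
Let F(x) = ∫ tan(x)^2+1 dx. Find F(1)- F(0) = tan(1)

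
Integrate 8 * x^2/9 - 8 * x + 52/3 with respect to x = 8*x^3/27 - 4*x^2 + 52*x/3 + C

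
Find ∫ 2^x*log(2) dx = 2^x + C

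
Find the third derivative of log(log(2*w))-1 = (2*log(w)^2 + 4*log(2)*log(w) + 3*log(w) + 2*log(2)^2 + 2 + 3*log(2))/(w^3*log(w)^3 + 3*w^3*log(2)*log(w)^2 + 3*w^3*log(2)^2*log(w) + w^3*log(2)^3)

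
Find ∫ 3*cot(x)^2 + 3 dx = -3*cot(x) + C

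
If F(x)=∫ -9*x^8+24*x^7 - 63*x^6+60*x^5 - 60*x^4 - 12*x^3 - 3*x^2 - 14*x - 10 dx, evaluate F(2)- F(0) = -744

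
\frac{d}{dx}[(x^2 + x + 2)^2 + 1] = 4*x^3 + 6*x^2 + 10*x + 4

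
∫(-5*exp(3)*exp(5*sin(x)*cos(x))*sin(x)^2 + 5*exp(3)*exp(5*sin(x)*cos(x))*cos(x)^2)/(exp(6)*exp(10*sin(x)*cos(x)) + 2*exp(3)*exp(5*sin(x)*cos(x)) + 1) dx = exp(5*sin(2*x)/2 + 3)/(exp(5*sin(2*x)/2 + 3) + 1) + C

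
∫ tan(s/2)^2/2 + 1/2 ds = tan(s/2) + C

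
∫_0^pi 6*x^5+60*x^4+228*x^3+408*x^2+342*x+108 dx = -27 + (-1 + (2 + pi)^2)^3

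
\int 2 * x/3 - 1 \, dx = x^2/3 - x + C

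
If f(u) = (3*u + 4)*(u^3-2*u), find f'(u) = 12*u^3 + 12*u^2 - 12*u - 8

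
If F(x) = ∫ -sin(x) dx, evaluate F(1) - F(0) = -1 + cos(1)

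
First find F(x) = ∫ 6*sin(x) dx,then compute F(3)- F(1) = 6*cos(1) - 6*cos(3)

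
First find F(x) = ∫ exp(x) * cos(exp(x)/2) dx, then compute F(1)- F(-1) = -2*sin(exp(-1)/2) + 2*sin(E/2)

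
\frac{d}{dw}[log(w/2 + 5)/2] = 1/(2*w + 20)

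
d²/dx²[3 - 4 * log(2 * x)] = 4/x^2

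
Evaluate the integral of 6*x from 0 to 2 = 12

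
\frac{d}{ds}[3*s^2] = 6*s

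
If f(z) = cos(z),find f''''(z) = cos(z)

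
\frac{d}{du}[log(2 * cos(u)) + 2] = -tan(u)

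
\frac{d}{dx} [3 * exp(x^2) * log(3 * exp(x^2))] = 6*x^3*exp(x^2) + 6*x*exp(x^2) + 6*x*exp(x^2)*log(3)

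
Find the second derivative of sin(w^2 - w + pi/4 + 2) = -4*w^2*sin(w^2 - w + pi/4 + 2) + 4*w*sin(w^2 - w + pi/4 + 2) - sin(w^2 - w + pi/4 + 2) + 2*cos(w^2 - w + pi/4 + 2)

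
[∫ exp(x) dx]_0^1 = -1 + E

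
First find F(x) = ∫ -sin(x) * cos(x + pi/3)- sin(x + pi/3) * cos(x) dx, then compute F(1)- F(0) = cos(pi/3 + 2)/2 - 1/4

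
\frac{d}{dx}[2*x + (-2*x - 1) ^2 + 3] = 8*x + 6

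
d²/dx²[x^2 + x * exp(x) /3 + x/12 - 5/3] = x*exp(x)/3 + 2*exp(x)/3 + 2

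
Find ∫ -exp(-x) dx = exp(-x) + C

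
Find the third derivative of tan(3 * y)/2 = 81*tan(3*y)^4 + 108*tan(3*y)^2 + 27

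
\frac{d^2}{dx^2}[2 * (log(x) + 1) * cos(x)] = -2*(x^2*log(x)*cos(x) + x^2*cos(x) + 2*x*sin(x) + cos(x))/x^2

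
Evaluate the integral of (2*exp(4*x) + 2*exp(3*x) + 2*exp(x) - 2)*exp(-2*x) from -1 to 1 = -(-E + exp(-1) + 1)^2 + (-exp(-1) + 1 + E)^2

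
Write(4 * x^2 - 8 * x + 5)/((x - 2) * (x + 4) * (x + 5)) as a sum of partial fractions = 145/(7*(x + 5)) - 101/(6*(x + 4)) + 5/(42*(x - 2))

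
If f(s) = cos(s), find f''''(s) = cos(s)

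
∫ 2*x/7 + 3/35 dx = x^2/7 + 3*x/35 + C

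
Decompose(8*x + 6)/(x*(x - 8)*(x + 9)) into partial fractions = -22/(51*(x + 9)) + 35/(68*(x - 8)) - 1/(12*x)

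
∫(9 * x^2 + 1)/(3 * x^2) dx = 3*x - 1/(3*x) + C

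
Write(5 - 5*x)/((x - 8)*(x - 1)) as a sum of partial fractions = -5/(x - 8)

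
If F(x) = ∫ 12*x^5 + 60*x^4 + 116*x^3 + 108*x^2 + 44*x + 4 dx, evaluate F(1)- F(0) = 105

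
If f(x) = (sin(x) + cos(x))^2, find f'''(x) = -8*cos(2*x)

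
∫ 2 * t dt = t^2 + C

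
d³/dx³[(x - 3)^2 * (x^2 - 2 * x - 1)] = 24*x - 48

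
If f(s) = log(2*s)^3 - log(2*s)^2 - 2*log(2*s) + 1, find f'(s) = (3*log(s)^2 - 2*log(s) + 6*log(2)*log(s) - 2 - 2*log(2) + 3*log(2)^2)/s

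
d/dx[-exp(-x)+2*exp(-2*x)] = (exp(x) - 4)*exp(-2*x)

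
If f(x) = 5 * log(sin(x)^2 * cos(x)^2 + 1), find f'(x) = 5*sin(4*x)/(2*((1 - cos(4*x))/8 + 1))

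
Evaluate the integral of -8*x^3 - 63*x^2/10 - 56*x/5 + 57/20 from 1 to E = (-12*E/5 + 3 + 2*exp(2))*(-exp(2) - 9*E/4 - 4) + 377/20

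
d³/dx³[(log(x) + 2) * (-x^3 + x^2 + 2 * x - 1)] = (-6*x^3*log(x) - 23*x^3 + 2*x^2 - 2*x - 2)/x^3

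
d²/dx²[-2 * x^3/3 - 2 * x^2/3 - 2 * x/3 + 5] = -4*x - 4/3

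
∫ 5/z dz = 5*log(3*z) + C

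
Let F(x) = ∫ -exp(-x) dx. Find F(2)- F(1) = -exp(-1) + exp(-2)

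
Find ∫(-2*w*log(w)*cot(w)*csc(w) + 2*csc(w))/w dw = 2*log(w)*csc(w) + C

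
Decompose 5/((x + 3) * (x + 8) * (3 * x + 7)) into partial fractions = 45/(34*(3*x + 7)) + 1/(17*(x + 8)) - 1/(2*(x + 3))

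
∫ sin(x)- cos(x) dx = -sin(x) - cos(x) + C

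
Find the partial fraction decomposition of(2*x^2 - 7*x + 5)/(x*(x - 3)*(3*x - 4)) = 7/(20*(3*x - 4)) + 2/(15*(x - 3)) + 5/(12*x)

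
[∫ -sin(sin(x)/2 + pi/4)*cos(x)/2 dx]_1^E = -cos(sin(1)/2 + pi/4) + cos(sin(E)/2 + pi/4)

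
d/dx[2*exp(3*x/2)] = 3*exp(3*x/2)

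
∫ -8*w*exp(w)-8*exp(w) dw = -8*w*exp(w) + C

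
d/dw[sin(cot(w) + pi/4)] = -cos(pi/4 + 1/tan(w))/sin(w)^2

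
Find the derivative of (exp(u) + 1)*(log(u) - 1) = (u*exp(u)*log(u) - u*exp(u) + exp(u) + 1)/u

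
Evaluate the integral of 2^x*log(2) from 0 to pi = -1 + 2^pi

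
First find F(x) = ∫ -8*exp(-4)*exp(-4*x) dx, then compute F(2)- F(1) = -2*exp(-8) + 2*exp(-12)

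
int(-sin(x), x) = cos(x) + C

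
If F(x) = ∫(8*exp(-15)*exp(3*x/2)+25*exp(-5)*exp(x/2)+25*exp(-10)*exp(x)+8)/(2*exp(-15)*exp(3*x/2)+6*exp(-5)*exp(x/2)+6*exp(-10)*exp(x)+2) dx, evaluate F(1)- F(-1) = -exp(-11/2)/(exp(-11/2) + 1) + exp(-9/2)/(exp(-9/2) + 1) + 8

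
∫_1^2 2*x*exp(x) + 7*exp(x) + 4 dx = -7*E + 4 + 9*exp(2)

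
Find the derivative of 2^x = 2^x*log(2)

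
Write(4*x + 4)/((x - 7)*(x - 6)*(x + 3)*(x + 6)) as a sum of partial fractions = 5/(117*(x + 6)) - 4/(135*(x + 3)) - 7/(27*(x - 6)) + 16/(65*(x - 7))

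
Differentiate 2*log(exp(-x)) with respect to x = -2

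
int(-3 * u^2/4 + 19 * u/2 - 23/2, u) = -u^3/4 + 19*u^2/4 - 23*u/2 + C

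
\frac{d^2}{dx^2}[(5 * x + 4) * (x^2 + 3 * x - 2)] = 30*x + 38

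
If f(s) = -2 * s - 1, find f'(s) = -2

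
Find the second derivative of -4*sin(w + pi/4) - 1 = 4*sin(w + pi/4)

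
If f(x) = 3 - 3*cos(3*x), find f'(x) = 9*sin(3*x)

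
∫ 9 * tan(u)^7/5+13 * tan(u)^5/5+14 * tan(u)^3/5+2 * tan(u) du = 3*tan(u)^6/10 + tan(u)^4/5 + tan(u)^2 + C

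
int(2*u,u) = u^2 + C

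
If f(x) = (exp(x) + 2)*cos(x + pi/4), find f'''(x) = -2*sqrt(2)*exp(x)*cos(x) + 2*sin(x + pi/4)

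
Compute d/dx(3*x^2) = 6*x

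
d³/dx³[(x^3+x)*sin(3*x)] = -27*x^3*cos(3*x) - 81*x^2*sin(3*x) + 27*x*cos(3*x) - 21*sin(3*x)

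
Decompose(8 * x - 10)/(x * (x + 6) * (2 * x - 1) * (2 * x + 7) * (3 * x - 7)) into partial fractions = 702/(67375*(3*x - 7)) + 38/(1225*(2*x + 7)) + 6/(143*(2*x - 1)) - 29/(4875*(x + 6)) - 5/(147*x)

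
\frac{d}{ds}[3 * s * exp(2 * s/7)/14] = 3*s*exp(2*s/7)/49 + 3*exp(2*s/7)/14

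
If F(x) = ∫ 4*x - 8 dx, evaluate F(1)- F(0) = -6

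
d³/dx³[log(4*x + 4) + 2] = 2/(x^3 + 3*x^2 + 3*x + 1)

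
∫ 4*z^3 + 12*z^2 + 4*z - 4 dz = z^4 + 4*z^3 + 2*z^2 - 4*z + C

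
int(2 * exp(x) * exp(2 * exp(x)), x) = exp(2*exp(x)) + C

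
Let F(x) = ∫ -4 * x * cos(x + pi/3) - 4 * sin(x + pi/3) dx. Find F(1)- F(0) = -4*sin(1 + pi/3)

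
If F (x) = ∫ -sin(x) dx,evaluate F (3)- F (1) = cos(3) - cos(1)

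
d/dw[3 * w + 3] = 3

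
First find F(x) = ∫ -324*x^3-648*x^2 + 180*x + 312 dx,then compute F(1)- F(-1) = 192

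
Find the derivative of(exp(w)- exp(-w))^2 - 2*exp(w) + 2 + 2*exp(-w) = (2*exp(4*w) - 2*exp(3*w) - 2*exp(w) - 2)*exp(-2*w)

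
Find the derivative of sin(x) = cos(x)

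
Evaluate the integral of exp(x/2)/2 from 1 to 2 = E - exp(1/2)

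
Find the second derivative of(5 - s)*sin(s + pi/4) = s*sin(s + pi/4) - 5*sin(s + pi/4) - 2*cos(s + pi/4)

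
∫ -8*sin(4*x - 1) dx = 2*cos(4*x - 1) + C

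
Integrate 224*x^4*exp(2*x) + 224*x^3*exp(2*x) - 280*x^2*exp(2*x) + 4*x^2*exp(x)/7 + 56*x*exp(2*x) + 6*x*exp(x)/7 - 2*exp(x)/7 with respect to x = 2*x*(2*x - 1)*(98*x*(2*x - 1)*exp(x) + 1)*exp(x)/7 + C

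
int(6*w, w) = 3*w^2 + C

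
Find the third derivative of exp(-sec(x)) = (1 - 3/cos(x) - 5/cos(x)^2 + 6/cos(x)^3 - 1/cos(x)^4)*exp(-sec(x))*sin(x)/cos(x)^2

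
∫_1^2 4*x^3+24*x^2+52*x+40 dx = 189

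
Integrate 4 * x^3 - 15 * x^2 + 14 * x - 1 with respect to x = x^4 - 5*x^3 + 7*x^2 - x + C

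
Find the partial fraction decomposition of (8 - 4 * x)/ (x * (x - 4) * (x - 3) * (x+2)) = -4/(15*(x + 2)) + 4/(15*(x - 3)) - 1/(3*(x - 4)) + 1/(3*x)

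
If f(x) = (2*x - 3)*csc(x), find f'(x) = -2*x*cot(x)*csc(x) + 3*cot(x)*csc(x) + 2*csc(x)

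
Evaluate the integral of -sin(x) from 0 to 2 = -1 + cos(2)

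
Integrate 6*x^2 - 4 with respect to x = 2*x^3 - 4*x + C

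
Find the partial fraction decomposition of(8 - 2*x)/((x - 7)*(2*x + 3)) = -22/(17*(2*x + 3)) - 6/(17*(x - 7))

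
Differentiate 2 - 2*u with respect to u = -2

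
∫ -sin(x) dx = cos(x) + C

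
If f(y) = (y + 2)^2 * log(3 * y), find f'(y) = (2*y^2*log(y) + y^2 + 2*y^2*log(3) + 4*y*log(y) + 4*y + 4*y*log(3) + 4)/y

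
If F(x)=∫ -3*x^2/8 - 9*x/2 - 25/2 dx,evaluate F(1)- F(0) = -119/8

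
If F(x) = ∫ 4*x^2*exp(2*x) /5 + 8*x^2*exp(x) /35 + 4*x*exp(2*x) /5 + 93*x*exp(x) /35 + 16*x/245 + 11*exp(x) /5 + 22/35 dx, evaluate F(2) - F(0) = -44/35 + 6*exp(2)/5 + 2*(18/7 + 2*exp(2))^2/5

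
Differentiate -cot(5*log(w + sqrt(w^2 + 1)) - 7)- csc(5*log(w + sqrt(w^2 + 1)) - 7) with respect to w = 5*(w*cos(5*log(w + sqrt(w^2 + 1)) - 7) + w + sqrt(w^2 + 1)*cos(5*log(w + sqrt(w^2 + 1)) - 7) + sqrt(w^2 + 1))/((w^2 + w*sqrt(w^2 + 1) + 1)*sin(5*log(w + sqrt(w^2 + 1)) - 7)^2)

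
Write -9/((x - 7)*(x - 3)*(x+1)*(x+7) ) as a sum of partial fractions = 3/(280*(x + 7)) - 3/(64*(x + 1)) + 9/(160*(x - 3)) - 9/(448*(x - 7))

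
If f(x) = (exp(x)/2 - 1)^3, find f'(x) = 3*exp(3*x)/8 - 3*exp(2*x)/2 + 3*exp(x)/2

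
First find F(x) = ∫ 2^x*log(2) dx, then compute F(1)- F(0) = 1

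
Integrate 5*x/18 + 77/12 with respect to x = 5*x^2/36 + 77*x/12 + C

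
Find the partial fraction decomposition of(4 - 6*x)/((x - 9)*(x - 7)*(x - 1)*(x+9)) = -29/(1440*(x + 9)) - 1/(240*(x - 1)) + 19/(96*(x - 7)) - 25/(144*(x - 9))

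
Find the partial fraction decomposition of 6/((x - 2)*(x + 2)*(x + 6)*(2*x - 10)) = -3/(352*(x + 6)) + 3/(112*(x + 2)) - 1/(32*(x - 2)) + 1/(77*(x - 5))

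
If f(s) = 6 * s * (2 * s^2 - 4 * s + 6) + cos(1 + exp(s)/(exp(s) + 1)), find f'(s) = (36*s^2*exp(2*s) + 72*s^2*exp(s) + 36*s^2 - 48*s*exp(2*s) - 96*s*exp(s) - 48*s + 36*exp(2*s) - exp(s)*sin(1 + exp(s)/(exp(s) + 1)) + 72*exp(s) + 36)/(exp(2*s) + 2*exp(s) + 1)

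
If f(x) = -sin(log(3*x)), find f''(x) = sqrt(2)*sin(log(x) + pi/4 + log(3))/x^2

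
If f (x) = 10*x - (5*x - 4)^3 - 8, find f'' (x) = 600 - 750*x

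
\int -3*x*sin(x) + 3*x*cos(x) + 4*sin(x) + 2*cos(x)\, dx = sqrt(2)*(3*x - 1)*sin(x + pi/4) + C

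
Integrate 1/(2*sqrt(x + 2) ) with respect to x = sqrt(x + 2) + C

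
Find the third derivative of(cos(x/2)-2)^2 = -sin(x/2)/2 + sin(x)/2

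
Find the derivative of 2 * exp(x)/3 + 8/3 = 2*exp(x)/3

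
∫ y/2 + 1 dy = y^2/4 + y + C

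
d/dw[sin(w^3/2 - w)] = (3*w^2/2 - 1)*cos(w*(w^2/2 - 1))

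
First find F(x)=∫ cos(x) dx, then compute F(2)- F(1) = -sin(1) + sin(2)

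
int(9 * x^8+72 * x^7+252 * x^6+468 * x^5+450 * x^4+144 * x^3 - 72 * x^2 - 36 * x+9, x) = x^9 + 9*x^8 + 36*x^7 + 78*x^6 + 90*x^5 + 36*x^4 - 24*x^3 - 18*x^2 + 9*x + C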